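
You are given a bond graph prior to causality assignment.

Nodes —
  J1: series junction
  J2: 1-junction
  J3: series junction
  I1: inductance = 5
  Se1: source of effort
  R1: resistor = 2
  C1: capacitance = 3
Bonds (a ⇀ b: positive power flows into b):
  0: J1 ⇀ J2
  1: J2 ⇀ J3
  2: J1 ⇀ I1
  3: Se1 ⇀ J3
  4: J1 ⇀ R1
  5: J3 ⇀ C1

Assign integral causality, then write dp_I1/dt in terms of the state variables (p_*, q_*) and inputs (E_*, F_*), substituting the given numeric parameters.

dp_I1/dt = E_Se1 - 2*p_I1/5 - q_C1/3

β3 →J3  (Se1: effort source, stroke at far end)
β2 →I1  (I1 integral (f out))
β0 →J1  (1-jn J1 has f-setter on 2)
β4 →J1  (J1: bond 2 brought flow, rest push out)
β1 →J2  (J2: bond 0 brought flow, rest push out)
β5 →J3  (common-f at J3 fixed by 1)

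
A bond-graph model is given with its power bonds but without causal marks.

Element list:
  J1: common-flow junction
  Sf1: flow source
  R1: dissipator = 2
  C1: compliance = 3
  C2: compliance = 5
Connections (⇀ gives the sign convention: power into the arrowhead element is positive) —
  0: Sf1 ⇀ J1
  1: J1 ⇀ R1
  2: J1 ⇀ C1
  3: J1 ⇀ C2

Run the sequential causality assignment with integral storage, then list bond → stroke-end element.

β0 |Sf1  (Sf1: flow source, stroke at near end)
β1 |J1  (1-jn J1 has f-setter on 0)
β2 |J1  (1-jn J1 has f-setter on 0)
β3 |J1  (1-jn J1 has f-setter on 0)

β0 →Sf1
β1 →J1
β2 →J1
β3 →J1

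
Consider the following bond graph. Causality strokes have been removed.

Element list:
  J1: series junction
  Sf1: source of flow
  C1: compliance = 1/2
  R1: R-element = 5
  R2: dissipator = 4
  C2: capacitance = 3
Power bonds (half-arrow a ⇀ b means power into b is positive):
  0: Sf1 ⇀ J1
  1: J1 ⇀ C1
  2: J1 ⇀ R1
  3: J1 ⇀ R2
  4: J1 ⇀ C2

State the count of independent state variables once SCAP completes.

2  (C1, C2 all integral)

#0 stroke→Sf1  (Sf1 fixes flow; stroke at Sf1)
#1 stroke→J1  (1-jn J1 has f-setter on 0)
#2 stroke→J1  (common-f at J1 fixed by 0)
#3 stroke→J1  (J1 flow already set via bond 0)
#4 stroke→J1  (J1 flow already set via bond 0)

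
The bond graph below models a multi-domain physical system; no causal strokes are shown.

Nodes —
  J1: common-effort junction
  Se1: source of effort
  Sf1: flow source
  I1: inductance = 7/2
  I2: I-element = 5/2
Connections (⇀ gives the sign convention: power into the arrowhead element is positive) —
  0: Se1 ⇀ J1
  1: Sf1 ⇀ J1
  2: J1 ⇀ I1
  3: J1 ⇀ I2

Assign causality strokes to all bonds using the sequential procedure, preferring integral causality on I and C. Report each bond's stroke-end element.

β0 stroke at J1  (Se1: effort source, stroke at far end)
β1 stroke at Sf1  (Sf1 fixes flow; stroke at Sf1)
β2 stroke at I1  (common-e at J1 fixed by 0)
β3 stroke at I2  (common-e at J1 fixed by 0)

β0 stroke→J1
β1 stroke→Sf1
β2 stroke→I1
β3 stroke→I2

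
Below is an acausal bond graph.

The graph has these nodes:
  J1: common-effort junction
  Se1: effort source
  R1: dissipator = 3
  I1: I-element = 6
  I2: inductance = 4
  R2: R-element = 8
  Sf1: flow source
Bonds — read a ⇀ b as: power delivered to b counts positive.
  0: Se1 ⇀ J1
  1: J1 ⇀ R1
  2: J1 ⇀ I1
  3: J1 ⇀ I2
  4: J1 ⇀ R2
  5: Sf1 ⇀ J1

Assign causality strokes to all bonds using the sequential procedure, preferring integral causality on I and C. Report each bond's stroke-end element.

b0 →J1
b1 →R1
b2 →I1
b3 →I2
b4 →R2
b5 →Sf1

bond 0 →J1  (Se1 fixes effort; stroke away)
bond 5 →Sf1  (Sf1 (Sf) sets flow on bond)
bond 1 →R1  (common-e at J1 fixed by 0)
bond 2 →I1  (J1: bond 0 brought effort, rest push out)
bond 3 →I2  (J1 effort already set via bond 0)
bond 4 →R2  (0-jn J1 has e-setter on 0)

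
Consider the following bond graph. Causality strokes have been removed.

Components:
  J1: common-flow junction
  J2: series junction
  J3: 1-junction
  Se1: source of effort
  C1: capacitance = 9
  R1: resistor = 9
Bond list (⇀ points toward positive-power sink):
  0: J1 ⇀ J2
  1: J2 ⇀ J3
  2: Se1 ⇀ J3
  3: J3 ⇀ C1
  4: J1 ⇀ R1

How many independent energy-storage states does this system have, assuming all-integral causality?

β2 stroke at J3  (source Se1 imposes e)
β3 stroke at J3  (C1 outputs effort q/C1)
β1 stroke at J2  (only one flow-in slot at J3)
β0 stroke at J1  (closing 1-jn rule on J2)
β4 stroke at R1  (only one flow-in slot at J1)

1  (C1 all integral)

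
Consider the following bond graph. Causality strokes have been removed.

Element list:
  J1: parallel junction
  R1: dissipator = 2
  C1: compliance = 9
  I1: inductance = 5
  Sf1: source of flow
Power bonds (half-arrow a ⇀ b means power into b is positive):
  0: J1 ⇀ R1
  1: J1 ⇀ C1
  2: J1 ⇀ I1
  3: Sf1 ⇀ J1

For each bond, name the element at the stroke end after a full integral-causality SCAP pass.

#0 stroke at R1
#1 stroke at J1
#2 stroke at I1
#3 stroke at Sf1

#3 →Sf1  (source Sf1 imposes f)
#1 →J1  (C1 outputs effort q/C1)
#0 →R1  (J1 effort already set via bond 1)
#2 →I1  (J1: bond 1 brought effort, rest push out)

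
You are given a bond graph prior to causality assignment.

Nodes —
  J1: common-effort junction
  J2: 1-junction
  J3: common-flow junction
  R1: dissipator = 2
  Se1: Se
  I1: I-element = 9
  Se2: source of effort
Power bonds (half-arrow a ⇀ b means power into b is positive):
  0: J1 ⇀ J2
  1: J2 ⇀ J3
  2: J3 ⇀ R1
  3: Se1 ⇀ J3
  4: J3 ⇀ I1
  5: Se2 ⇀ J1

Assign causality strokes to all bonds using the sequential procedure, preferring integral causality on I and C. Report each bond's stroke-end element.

bond 0 stroke at J2
bond 1 stroke at J3
bond 2 stroke at J3
bond 3 stroke at J3
bond 4 stroke at I1
bond 5 stroke at J1

#3 |J3  (source Se1 imposes e)
#5 |J1  (source Se2 imposes e)
#0 |J2  (common-e at J1 fixed by 5)
#1 |J3  (only one flow-in slot at J2)
#4 |I1  (I1 integral (f out))
#2 |J3  (common-f at J3 fixed by 4)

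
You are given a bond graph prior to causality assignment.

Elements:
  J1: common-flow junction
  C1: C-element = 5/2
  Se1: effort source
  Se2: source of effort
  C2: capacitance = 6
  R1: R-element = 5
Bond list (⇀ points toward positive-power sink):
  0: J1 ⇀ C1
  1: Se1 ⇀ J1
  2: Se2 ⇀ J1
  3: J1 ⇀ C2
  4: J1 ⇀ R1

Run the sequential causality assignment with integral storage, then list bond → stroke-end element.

bond 1 stroke→J1  (Se1 (Se) sets effort on bond)
bond 2 stroke→J1  (Se2: effort source, stroke at far end)
bond 0 stroke→J1  (C1 outputs effort q/C1)
bond 3 stroke→J1  (C2: C, integral causality)
bond 4 stroke→R1  (only one flow-in slot at J1)

bond 0 →J1
bond 1 →J1
bond 2 →J1
bond 3 →J1
bond 4 →R1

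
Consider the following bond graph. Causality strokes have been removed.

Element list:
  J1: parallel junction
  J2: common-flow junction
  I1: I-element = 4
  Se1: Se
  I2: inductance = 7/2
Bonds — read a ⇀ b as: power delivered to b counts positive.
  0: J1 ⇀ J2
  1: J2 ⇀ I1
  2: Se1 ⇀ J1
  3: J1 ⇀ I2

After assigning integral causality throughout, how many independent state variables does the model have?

2  (I1, I2 all integral)

bond 2 →J1  (Se1 fixes effort; stroke away)
bond 0 →J2  (common-e at J1 fixed by 2)
bond 3 →I2  (J1 effort already set via bond 2)
bond 1 →I1  (closing 1-jn rule on J2)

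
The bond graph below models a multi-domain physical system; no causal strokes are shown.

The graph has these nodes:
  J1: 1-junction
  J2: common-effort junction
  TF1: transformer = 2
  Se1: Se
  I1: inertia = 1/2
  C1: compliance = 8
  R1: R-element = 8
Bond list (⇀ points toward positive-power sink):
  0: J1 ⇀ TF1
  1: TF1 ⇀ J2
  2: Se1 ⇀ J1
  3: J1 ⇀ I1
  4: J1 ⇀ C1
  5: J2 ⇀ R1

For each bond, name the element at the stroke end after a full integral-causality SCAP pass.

β0 →J1
β1 →TF1
β2 →J1
β3 →I1
β4 →J1
β5 →J2

#2 stroke at J1  (Se1: effort source, stroke at far end)
#3 stroke at I1  (I1 integral (f out))
#0 stroke at J1  (1-jn J1 has f-setter on 3)
#4 stroke at J1  (1-jn J1 has f-setter on 3)
#1 stroke at TF1  (through TF1, causality passes straight; one stroke at TF1)
#5 stroke at J2  (J2 needs exactly one e-in)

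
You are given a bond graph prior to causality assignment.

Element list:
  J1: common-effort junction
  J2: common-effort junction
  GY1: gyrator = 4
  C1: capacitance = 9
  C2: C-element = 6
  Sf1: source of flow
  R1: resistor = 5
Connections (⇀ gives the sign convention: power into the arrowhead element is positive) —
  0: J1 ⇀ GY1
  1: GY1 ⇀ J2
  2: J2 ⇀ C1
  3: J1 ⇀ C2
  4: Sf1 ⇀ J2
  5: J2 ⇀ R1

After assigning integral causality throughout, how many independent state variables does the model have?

2  (C1, C2 all integral)

bond 4 stroke→Sf1  (Sf1 fixes flow; stroke at Sf1)
bond 2 stroke→J2  (C1: C, integral causality)
bond 1 stroke→GY1  (J2 effort already set via bond 2)
bond 5 stroke→R1  (J2 effort already set via bond 2)
bond 0 stroke→GY1  (GY GY1: same side as bond 1)
bond 3 stroke→J1  (J1 needs exactly one e-in)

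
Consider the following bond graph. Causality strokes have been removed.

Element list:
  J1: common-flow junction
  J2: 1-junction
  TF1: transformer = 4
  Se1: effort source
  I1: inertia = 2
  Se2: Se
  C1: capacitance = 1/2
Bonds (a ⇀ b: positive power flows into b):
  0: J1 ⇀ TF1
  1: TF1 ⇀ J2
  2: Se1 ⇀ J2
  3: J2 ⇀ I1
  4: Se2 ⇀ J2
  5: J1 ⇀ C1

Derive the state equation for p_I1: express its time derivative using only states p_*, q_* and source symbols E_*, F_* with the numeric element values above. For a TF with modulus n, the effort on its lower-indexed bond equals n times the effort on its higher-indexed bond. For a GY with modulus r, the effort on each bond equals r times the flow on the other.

β2 stroke at J2  (Se1: effort source, stroke at far end)
β4 stroke at J2  (Se2 (Se) sets effort on bond)
β3 stroke at I1  (I1: I, integral causality)
β1 stroke at J2  (1-jn J2 has f-setter on 3)
β0 stroke at TF1  (TF1: transformer flips bond 1)
β5 stroke at J1  (1-jn J1 has f-setter on 0)

dp_I1/dt = E_Se1 + E_Se2 - q_C1/2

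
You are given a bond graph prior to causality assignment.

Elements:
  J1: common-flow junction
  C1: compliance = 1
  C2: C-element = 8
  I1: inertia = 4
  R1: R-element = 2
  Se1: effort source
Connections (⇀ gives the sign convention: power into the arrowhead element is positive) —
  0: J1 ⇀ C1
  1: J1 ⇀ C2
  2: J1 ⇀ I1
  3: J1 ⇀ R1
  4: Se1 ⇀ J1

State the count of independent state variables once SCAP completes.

b4 |J1  (Se1: effort source, stroke at far end)
b0 |J1  (prefer integral on C1)
b1 |J1  (C2 integral (e out))
b2 |I1  (I1 integral (f out))
b3 |J1  (common-f at J1 fixed by 2)

3  (C1, C2, I1 all integral)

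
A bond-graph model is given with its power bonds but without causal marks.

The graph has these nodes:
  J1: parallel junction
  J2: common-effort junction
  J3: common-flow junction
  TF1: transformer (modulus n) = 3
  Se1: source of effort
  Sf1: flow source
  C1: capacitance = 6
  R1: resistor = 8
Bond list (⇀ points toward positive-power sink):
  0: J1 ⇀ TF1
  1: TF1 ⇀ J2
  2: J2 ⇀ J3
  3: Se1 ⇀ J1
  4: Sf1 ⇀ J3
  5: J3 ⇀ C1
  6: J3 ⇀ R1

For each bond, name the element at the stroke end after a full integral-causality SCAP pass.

β3 |J1  (Se1 (Se) sets effort on bond)
β4 |Sf1  (Sf1 fixes flow; stroke at Sf1)
β0 |TF1  (0-jn J1 has e-setter on 3)
β2 |J3  (1-jn J3 has f-setter on 4)
β5 |J3  (J3: bond 4 brought flow, rest push out)
β6 |J3  (1-jn J3 has f-setter on 4)
β1 |J2  (TF1: transformer flips bond 0)

β0 stroke→TF1
β1 stroke→J2
β2 stroke→J3
β3 stroke→J1
β4 stroke→Sf1
β5 stroke→J3
β6 stroke→J3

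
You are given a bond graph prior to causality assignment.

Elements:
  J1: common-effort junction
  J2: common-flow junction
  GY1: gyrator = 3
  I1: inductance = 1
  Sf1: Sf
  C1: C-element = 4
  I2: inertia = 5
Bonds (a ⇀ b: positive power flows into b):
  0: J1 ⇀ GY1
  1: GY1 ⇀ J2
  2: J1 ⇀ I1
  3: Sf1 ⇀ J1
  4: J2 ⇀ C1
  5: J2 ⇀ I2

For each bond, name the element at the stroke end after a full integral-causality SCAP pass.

bond 3 stroke at Sf1  (Sf1: flow source, stroke at near end)
bond 2 stroke at I1  (I1: I, integral causality)
bond 0 stroke at J1  (only one effort-in slot at J1)
bond 1 stroke at J2  (GY GY1: same side as bond 0)
bond 4 stroke at J2  (C1 integral (e out))
bond 5 stroke at I2  (J2: last free bond brings flow in)

b0 →J1
b1 →J2
b2 →I1
b3 →Sf1
b4 →J2
b5 →I2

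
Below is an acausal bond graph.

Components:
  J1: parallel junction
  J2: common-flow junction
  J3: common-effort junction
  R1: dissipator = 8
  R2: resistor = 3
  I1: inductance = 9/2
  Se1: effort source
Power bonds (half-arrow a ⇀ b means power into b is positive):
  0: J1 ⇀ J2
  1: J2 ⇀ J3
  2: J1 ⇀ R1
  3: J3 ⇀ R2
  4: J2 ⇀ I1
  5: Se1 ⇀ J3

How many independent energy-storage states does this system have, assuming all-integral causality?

b5 |J3  (Se1 fixes effort; stroke away)
b1 |J2  (0-jn J3 has e-setter on 5)
b3 |R2  (common-e at J3 fixed by 5)
b4 |I1  (prefer integral on I1)
b0 |J2  (J2: bond 4 brought flow, rest push out)
b2 |J1  (J1: last free bond brings effort in)

1  (I1 all integral)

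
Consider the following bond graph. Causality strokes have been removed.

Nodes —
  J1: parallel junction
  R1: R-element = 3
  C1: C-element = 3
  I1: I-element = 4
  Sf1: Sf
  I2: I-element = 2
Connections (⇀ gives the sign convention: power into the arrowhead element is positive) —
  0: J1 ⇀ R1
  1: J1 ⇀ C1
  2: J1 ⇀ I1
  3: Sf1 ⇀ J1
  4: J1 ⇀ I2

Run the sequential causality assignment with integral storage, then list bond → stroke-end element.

#3 →Sf1  (Sf1 (Sf) sets flow on bond)
#1 →J1  (prefer integral on C1)
#0 →R1  (common-e at J1 fixed by 1)
#2 →I1  (J1 effort already set via bond 1)
#4 →I2  (J1: bond 1 brought effort, rest push out)

#0 |R1
#1 |J1
#2 |I1
#3 |Sf1
#4 |I2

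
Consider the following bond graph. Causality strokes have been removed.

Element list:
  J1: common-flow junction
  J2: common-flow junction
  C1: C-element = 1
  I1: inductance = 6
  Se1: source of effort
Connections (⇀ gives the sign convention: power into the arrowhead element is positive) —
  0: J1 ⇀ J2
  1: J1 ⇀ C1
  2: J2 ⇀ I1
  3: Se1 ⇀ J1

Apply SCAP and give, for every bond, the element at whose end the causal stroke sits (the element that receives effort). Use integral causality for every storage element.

bond 3 stroke→J1  (Se1: effort source, stroke at far end)
bond 1 stroke→J1  (prefer integral on C1)
bond 0 stroke→J2  (J1 needs exactly one f-in)
bond 2 stroke→I1  (J2: last free bond brings flow in)

#0 stroke at J2
#1 stroke at J1
#2 stroke at I1
#3 stroke at J1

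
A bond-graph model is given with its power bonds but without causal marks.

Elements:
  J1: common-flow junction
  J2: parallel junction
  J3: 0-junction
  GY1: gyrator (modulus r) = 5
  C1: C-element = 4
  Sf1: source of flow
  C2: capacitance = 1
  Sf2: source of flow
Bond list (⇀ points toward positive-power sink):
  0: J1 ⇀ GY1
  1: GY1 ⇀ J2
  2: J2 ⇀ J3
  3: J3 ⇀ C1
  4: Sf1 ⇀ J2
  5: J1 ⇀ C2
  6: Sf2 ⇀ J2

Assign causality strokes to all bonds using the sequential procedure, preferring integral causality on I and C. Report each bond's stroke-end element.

bond 0 stroke at GY1
bond 1 stroke at GY1
bond 2 stroke at J2
bond 3 stroke at J3
bond 4 stroke at Sf1
bond 5 stroke at J1
bond 6 stroke at Sf2

bond 4 |Sf1  (Sf1 fixes flow; stroke at Sf1)
bond 6 |Sf2  (source Sf2 imposes f)
bond 3 |J3  (C1 outputs effort q/C1)
bond 2 |J2  (J3 effort already set via bond 3)
bond 1 |GY1  (J2 effort already set via bond 2)
bond 0 |GY1  (through GY1, causality inverts; strokes same side of GY1)
bond 5 |J1  (1-jn J1 has f-setter on 0)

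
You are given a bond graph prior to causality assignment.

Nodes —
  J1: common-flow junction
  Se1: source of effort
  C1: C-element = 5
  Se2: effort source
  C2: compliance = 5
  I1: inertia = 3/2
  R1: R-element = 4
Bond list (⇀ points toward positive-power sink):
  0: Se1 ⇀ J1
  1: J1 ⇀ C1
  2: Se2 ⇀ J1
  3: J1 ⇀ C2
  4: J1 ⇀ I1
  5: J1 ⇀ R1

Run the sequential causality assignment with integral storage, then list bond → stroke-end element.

β0 stroke at J1  (Se1 (Se) sets effort on bond)
β2 stroke at J1  (Se2: effort source, stroke at far end)
β1 stroke at J1  (prefer integral on C1)
β3 stroke at J1  (prefer integral on C2)
β4 stroke at I1  (I1: I, integral causality)
β5 stroke at J1  (common-f at J1 fixed by 4)

b0 stroke at J1
b1 stroke at J1
b2 stroke at J1
b3 stroke at J1
b4 stroke at I1
b5 stroke at J1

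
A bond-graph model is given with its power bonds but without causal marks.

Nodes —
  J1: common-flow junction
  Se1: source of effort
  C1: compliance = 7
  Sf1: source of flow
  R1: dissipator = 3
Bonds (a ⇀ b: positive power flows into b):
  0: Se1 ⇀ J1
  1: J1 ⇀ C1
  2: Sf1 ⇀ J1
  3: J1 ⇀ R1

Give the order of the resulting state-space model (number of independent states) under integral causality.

1  (C1 all integral)

b0 →J1  (Se1 fixes effort; stroke away)
b2 →Sf1  (source Sf1 imposes f)
b1 →J1  (1-jn J1 has f-setter on 2)
b3 →J1  (common-f at J1 fixed by 2)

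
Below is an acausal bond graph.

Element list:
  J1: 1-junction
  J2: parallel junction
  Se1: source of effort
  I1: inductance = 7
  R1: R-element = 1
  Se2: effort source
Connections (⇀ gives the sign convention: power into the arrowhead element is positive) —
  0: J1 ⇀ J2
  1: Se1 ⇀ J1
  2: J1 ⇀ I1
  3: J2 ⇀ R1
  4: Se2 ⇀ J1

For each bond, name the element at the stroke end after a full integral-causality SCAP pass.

b0 stroke at J1
b1 stroke at J1
b2 stroke at I1
b3 stroke at J2
b4 stroke at J1

b1 →J1  (Se1: effort source, stroke at far end)
b4 →J1  (Se2 (Se) sets effort on bond)
b2 →I1  (I1 integral (f out))
b0 →J1  (J1 flow already set via bond 2)
b3 →J2  (J2: last free bond brings effort in)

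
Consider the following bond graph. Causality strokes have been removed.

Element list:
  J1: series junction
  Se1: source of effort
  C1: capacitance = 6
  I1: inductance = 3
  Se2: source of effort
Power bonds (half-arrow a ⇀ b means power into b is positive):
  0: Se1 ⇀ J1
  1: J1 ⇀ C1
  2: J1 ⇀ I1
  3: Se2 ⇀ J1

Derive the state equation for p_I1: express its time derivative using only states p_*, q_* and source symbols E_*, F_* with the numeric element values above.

β0 stroke at J1  (Se1: effort source, stroke at far end)
β3 stroke at J1  (Se2 (Se) sets effort on bond)
β1 stroke at J1  (C1 integral (e out))
β2 stroke at I1  (J1: last free bond brings flow in)

dp_I1/dt = E_Se1 + E_Se2 - q_C1/6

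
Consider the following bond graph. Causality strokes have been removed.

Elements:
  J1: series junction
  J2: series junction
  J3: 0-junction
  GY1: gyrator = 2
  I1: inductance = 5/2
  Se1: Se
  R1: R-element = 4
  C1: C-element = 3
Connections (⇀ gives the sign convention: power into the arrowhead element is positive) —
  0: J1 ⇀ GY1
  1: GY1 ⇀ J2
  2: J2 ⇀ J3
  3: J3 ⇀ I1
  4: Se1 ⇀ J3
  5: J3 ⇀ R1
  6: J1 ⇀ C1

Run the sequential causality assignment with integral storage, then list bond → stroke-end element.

bond 4 stroke→J3  (Se1: effort source, stroke at far end)
bond 2 stroke→J2  (common-e at J3 fixed by 4)
bond 3 stroke→I1  (common-e at J3 fixed by 4)
bond 5 stroke→R1  (J3 effort already set via bond 4)
bond 1 stroke→GY1  (J2: last free bond brings flow in)
bond 0 stroke→GY1  (GY1 both-in/both-out from 1)
bond 6 stroke→J1  (1-jn J1 has f-setter on 0)

bond 0 →GY1
bond 1 →GY1
bond 2 →J2
bond 3 →I1
bond 4 →J3
bond 5 →R1
bond 6 →J1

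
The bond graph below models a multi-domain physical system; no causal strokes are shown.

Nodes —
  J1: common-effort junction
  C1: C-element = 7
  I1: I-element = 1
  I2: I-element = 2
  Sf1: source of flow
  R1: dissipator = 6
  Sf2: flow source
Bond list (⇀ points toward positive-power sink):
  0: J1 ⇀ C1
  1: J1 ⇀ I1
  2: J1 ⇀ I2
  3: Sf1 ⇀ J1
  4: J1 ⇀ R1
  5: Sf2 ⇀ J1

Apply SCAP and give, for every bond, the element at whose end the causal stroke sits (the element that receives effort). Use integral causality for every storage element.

#3 stroke at Sf1  (Sf1 fixes flow; stroke at Sf1)
#5 stroke at Sf2  (Sf2 (Sf) sets flow on bond)
#0 stroke at J1  (C1: C, integral causality)
#1 stroke at I1  (0-jn J1 has e-setter on 0)
#2 stroke at I2  (0-jn J1 has e-setter on 0)
#4 stroke at R1  (0-jn J1 has e-setter on 0)

β0 →J1
β1 →I1
β2 →I2
β3 →Sf1
β4 →R1
β5 →Sf2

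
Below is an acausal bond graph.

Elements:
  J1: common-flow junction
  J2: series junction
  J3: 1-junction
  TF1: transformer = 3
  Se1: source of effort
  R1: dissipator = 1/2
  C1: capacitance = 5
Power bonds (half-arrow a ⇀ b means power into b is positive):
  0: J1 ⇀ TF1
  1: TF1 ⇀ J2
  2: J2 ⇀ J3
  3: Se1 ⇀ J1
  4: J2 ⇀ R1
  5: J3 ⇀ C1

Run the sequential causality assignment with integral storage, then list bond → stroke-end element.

bond 3 stroke at J1  (Se1 (Se) sets effort on bond)
bond 0 stroke at TF1  (J1: last free bond brings flow in)
bond 1 stroke at J2  (through TF1, causality passes straight; one stroke at TF1)
bond 5 stroke at J3  (C1 outputs effort q/C1)
bond 2 stroke at J2  (J3 needs exactly one f-in)
bond 4 stroke at R1  (only one flow-in slot at J2)

#0 stroke at TF1
#1 stroke at J2
#2 stroke at J2
#3 stroke at J1
#4 stroke at R1
#5 stroke at J3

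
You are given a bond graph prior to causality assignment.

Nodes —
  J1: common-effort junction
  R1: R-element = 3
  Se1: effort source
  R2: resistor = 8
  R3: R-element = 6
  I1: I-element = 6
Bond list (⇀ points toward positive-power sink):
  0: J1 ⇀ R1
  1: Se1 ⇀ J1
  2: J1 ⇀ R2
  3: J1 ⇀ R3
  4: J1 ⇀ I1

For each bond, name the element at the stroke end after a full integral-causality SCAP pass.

#0 →R1
#1 →J1
#2 →R2
#3 →R3
#4 →I1

b1 stroke at J1  (Se1 fixes effort; stroke away)
b0 stroke at R1  (common-e at J1 fixed by 1)
b2 stroke at R2  (0-jn J1 has e-setter on 1)
b3 stroke at R3  (J1: bond 1 brought effort, rest push out)
b4 stroke at I1  (J1: bond 1 brought effort, rest push out)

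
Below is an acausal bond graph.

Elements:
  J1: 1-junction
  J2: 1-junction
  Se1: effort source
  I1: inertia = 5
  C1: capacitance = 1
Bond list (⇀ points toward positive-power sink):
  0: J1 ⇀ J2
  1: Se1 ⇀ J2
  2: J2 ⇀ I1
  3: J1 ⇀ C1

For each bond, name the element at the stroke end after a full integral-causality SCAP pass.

b0 →J2
b1 →J2
b2 →I1
b3 →J1

β1 stroke→J2  (Se1 fixes effort; stroke away)
β2 stroke→I1  (I1 outputs flow p/I1)
β0 stroke→J2  (common-f at J2 fixed by 2)
β3 stroke→J1  (J1: bond 0 brought flow, rest push out)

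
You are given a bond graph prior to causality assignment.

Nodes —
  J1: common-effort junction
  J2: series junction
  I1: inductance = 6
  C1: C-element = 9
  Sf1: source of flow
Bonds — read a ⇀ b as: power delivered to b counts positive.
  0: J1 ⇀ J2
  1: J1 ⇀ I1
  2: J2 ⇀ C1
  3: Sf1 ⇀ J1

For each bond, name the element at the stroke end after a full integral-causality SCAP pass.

bond 3 stroke→Sf1  (Sf1 (Sf) sets flow on bond)
bond 1 stroke→I1  (I1: I, integral causality)
bond 0 stroke→J1  (only one effort-in slot at J1)
bond 2 stroke→J2  (common-f at J2 fixed by 0)

b0 |J1
b1 |I1
b2 |J2
b3 |Sf1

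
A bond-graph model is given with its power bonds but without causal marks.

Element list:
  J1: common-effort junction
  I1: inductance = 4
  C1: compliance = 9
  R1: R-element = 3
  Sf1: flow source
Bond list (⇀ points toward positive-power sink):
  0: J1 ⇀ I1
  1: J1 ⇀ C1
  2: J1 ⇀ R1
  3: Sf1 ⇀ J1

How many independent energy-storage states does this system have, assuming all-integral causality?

b3 |Sf1  (source Sf1 imposes f)
b0 |I1  (I1 integral (f out))
b1 |J1  (C1 outputs effort q/C1)
b2 |R1  (common-e at J1 fixed by 1)

2  (C1, I1 all integral)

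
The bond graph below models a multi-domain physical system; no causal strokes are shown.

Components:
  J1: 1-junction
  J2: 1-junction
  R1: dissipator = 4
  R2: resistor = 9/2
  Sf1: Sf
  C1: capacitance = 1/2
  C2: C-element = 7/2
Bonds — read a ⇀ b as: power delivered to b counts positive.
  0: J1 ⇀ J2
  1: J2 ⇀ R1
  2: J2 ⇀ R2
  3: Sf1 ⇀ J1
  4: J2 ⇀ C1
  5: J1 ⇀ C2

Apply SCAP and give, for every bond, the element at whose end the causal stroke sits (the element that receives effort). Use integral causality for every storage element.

bond 3 |Sf1  (Sf1 fixes flow; stroke at Sf1)
bond 0 |J1  (J1: bond 3 brought flow, rest push out)
bond 5 |J1  (1-jn J1 has f-setter on 3)
bond 1 |J2  (J2 flow already set via bond 0)
bond 2 |J2  (1-jn J2 has f-setter on 0)
bond 4 |J2  (J2: bond 0 brought flow, rest push out)

b0 stroke→J1
b1 stroke→J2
b2 stroke→J2
b3 stroke→Sf1
b4 stroke→J2
b5 stroke→J1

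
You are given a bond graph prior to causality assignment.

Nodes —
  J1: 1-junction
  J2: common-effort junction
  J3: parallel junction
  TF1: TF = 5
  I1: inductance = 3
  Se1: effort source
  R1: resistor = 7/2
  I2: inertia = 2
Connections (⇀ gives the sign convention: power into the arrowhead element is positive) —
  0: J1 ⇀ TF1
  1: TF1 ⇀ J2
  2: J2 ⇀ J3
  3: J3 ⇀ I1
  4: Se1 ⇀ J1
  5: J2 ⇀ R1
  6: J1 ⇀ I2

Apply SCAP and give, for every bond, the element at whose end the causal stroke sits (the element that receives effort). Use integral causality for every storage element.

b0 →J1
b1 →TF1
b2 →J3
b3 →I1
b4 →J1
b5 →J2
b6 →I2

bond 4 |J1  (Se1: effort source, stroke at far end)
bond 3 |I1  (prefer integral on I1)
bond 2 |J3  (closing 0-jn rule on J3)
bond 6 |I2  (I2: I, integral causality)
bond 0 |J1  (J1 flow already set via bond 6)
bond 1 |TF1  (TF1 one-in-one-out from 0)
bond 5 |J2  (J2: last free bond brings effort in)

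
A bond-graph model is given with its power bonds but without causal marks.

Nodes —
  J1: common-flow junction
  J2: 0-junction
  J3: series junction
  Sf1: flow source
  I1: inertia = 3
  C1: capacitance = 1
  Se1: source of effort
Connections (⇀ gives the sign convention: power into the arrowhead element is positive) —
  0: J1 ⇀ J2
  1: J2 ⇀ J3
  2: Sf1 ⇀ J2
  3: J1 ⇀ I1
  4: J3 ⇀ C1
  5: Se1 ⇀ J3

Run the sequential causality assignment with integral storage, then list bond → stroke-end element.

b2 stroke at Sf1  (source Sf1 imposes f)
b5 stroke at J3  (Se1 fixes effort; stroke away)
b3 stroke at I1  (I1 integral (f out))
b0 stroke at J1  (J1 flow already set via bond 3)
b1 stroke at J2  (J2: last free bond brings effort in)
b4 stroke at J3  (1-jn J3 has f-setter on 1)

β0 stroke→J1
β1 stroke→J2
β2 stroke→Sf1
β3 stroke→I1
β4 stroke→J3
β5 stroke→J3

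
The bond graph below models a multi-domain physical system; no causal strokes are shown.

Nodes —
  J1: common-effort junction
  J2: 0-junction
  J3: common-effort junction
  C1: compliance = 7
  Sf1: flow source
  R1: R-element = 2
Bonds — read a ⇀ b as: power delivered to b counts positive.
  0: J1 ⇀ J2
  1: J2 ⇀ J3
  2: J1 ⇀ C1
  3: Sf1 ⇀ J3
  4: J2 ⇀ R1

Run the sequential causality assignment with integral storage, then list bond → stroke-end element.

b0 stroke at J2
b1 stroke at J3
b2 stroke at J1
b3 stroke at Sf1
b4 stroke at R1

b3 stroke at Sf1  (Sf1 (Sf) sets flow on bond)
b1 stroke at J3  (only one effort-in slot at J3)
b2 stroke at J1  (C1 outputs effort q/C1)
b0 stroke at J2  (J1 effort already set via bond 2)
b4 stroke at R1  (0-jn J2 has e-setter on 0)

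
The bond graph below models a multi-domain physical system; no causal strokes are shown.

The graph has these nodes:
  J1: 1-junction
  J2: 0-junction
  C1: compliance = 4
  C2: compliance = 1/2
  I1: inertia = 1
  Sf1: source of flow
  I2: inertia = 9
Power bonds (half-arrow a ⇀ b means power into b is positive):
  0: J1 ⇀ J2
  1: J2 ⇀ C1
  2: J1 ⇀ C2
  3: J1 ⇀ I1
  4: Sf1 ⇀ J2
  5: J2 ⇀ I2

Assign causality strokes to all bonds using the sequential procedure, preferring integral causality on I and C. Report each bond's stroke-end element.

b0 →J1
b1 →J2
b2 →J1
b3 →I1
b4 →Sf1
b5 →I2

bond 4 →Sf1  (Sf1: flow source, stroke at near end)
bond 1 →J2  (C1 integral (e out))
bond 0 →J1  (J2: bond 1 brought effort, rest push out)
bond 5 →I2  (J2 effort already set via bond 1)
bond 2 →J1  (C2 integral (e out))
bond 3 →I1  (J1 needs exactly one f-in)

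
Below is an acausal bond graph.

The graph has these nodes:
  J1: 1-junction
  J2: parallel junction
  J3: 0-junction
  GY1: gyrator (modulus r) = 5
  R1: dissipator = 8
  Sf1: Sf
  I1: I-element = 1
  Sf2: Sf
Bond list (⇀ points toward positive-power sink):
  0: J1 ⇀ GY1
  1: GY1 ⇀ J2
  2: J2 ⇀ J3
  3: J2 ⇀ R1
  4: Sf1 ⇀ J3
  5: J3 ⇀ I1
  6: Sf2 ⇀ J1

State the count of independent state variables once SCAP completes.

1  (I1 all integral)

β4 →Sf1  (Sf1 fixes flow; stroke at Sf1)
β6 →Sf2  (source Sf2 imposes f)
β0 →J1  (J1 flow already set via bond 6)
β1 →J2  (GY GY1: same side as bond 0)
β2 →J3  (J2 effort already set via bond 1)
β3 →R1  (common-e at J2 fixed by 1)
β5 →I1  (0-jn J3 has e-setter on 2)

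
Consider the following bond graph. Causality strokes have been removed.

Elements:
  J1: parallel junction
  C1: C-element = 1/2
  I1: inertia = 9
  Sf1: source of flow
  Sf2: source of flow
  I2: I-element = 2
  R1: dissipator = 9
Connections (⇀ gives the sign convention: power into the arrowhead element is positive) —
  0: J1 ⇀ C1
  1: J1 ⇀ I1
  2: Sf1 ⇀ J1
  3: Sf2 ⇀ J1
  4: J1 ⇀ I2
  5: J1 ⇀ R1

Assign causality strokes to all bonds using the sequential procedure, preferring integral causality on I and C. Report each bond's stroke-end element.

b0 stroke→J1
b1 stroke→I1
b2 stroke→Sf1
b3 stroke→Sf2
b4 stroke→I2
b5 stroke→R1

b2 stroke→Sf1  (Sf1: flow source, stroke at near end)
b3 stroke→Sf2  (source Sf2 imposes f)
b0 stroke→J1  (prefer integral on C1)
b1 stroke→I1  (J1 effort already set via bond 0)
b4 stroke→I2  (J1: bond 0 brought effort, rest push out)
b5 stroke→R1  (J1: bond 0 brought effort, rest push out)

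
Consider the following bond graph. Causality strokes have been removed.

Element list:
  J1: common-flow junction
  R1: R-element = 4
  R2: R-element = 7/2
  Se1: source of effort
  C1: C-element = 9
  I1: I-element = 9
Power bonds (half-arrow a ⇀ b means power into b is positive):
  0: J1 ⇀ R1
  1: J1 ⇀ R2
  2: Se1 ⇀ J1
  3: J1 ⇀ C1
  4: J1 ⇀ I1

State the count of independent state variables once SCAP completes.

2  (C1, I1 all integral)

b2 stroke at J1  (Se1: effort source, stroke at far end)
b3 stroke at J1  (C1 integral (e out))
b4 stroke at I1  (I1: I, integral causality)
b0 stroke at J1  (J1 flow already set via bond 4)
b1 stroke at J1  (J1 flow already set via bond 4)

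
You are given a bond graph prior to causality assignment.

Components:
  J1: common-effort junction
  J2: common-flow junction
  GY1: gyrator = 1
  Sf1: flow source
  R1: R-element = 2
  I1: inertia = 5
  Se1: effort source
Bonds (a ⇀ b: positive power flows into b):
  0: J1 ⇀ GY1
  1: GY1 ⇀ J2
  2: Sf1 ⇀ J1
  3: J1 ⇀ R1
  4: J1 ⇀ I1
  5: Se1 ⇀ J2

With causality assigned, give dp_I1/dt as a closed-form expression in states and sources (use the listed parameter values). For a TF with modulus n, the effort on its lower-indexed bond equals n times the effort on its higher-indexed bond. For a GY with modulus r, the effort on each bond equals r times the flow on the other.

β2 |Sf1  (source Sf1 imposes f)
β5 |J2  (Se1 fixes effort; stroke away)
β1 |GY1  (J2 needs exactly one f-in)
β0 |GY1  (GY GY1: same side as bond 1)
β4 |I1  (I1: I, integral causality)
β3 |J1  (J1: last free bond brings effort in)

dp_I1/dt = 2*E_Se1 + 2*F_Sf1 - 2*p_I1/5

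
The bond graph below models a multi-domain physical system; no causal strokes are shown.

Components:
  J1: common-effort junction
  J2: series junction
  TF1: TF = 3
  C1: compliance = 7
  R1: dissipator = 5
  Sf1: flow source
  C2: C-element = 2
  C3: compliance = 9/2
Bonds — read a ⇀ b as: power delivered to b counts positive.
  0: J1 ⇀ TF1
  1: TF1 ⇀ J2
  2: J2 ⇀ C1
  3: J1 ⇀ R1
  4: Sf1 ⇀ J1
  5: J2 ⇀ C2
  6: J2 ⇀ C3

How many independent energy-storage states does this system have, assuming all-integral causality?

#4 stroke at Sf1  (Sf1 fixes flow; stroke at Sf1)
#2 stroke at J2  (prefer integral on C1)
#5 stroke at J2  (C2: C, integral causality)
#6 stroke at J2  (prefer integral on C3)
#1 stroke at TF1  (only one flow-in slot at J2)
#0 stroke at J1  (TF TF1: opposite of bond 1)
#3 stroke at R1  (common-e at J1 fixed by 0)

3  (C1, C2, C3 all integral)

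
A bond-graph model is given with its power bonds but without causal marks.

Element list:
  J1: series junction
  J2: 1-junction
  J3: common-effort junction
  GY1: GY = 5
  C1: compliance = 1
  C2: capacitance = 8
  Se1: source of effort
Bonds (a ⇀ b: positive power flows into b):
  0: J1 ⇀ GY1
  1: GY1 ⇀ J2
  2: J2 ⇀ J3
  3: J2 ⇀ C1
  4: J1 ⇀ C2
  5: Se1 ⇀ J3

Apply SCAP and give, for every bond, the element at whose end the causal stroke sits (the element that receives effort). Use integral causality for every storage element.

b0 |GY1
b1 |GY1
b2 |J2
b3 |J2
b4 |J1
b5 |J3

#5 stroke→J3  (source Se1 imposes e)
#2 stroke→J2  (0-jn J3 has e-setter on 5)
#3 stroke→J2  (prefer integral on C1)
#1 stroke→GY1  (closing 1-jn rule on J2)
#0 stroke→GY1  (through GY1, causality inverts; strokes same side of GY1)
#4 stroke→J1  (common-f at J1 fixed by 0)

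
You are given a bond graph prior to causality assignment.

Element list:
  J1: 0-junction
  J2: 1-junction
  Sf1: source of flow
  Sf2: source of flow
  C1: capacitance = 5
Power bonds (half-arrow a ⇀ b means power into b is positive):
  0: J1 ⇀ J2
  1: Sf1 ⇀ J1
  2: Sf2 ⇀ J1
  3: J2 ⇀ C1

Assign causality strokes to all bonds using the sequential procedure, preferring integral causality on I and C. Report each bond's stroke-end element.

β1 stroke→Sf1  (Sf1: flow source, stroke at near end)
β2 stroke→Sf2  (Sf2 (Sf) sets flow on bond)
β0 stroke→J1  (only one effort-in slot at J1)
β3 stroke→J2  (1-jn J2 has f-setter on 0)

bond 0 →J1
bond 1 →Sf1
bond 2 →Sf2
bond 3 →J2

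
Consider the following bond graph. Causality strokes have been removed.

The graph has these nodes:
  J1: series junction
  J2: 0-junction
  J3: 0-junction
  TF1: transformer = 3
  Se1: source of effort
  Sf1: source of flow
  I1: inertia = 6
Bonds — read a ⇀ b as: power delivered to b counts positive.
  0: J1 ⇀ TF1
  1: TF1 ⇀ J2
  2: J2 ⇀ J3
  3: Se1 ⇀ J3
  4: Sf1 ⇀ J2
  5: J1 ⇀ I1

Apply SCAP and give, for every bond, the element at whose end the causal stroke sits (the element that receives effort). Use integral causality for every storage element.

b3 stroke→J3  (Se1: effort source, stroke at far end)
b4 stroke→Sf1  (Sf1: flow source, stroke at near end)
b2 stroke→J2  (common-e at J3 fixed by 3)
b1 stroke→TF1  (J2: bond 2 brought effort, rest push out)
b0 stroke→J1  (through TF1, causality passes straight; one stroke at TF1)
b5 stroke→I1  (J1 needs exactly one f-in)

bond 0 |J1
bond 1 |TF1
bond 2 |J2
bond 3 |J3
bond 4 |Sf1
bond 5 |I1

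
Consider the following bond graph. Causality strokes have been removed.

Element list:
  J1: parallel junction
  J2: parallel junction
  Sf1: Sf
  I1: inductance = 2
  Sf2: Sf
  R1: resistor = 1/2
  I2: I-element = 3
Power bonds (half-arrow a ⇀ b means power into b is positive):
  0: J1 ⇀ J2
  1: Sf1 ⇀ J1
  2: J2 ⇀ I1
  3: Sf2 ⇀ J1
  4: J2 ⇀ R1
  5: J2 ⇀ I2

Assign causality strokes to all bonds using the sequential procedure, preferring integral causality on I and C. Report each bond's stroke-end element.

#1 →Sf1  (Sf1 fixes flow; stroke at Sf1)
#3 →Sf2  (source Sf2 imposes f)
#0 →J1  (J1: last free bond brings effort in)
#2 →I1  (I1 integral (f out))
#5 →I2  (prefer integral on I2)
#4 →J2  (closing 0-jn rule on J2)

b0 |J1
b1 |Sf1
b2 |I1
b3 |Sf2
b4 |J2
b5 |I2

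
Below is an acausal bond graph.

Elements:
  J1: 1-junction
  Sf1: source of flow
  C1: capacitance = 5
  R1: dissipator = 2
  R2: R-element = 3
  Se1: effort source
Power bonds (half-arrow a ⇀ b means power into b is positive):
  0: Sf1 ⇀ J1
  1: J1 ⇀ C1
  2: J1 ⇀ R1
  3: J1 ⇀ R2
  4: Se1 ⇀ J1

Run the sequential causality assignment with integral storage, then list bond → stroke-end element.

#0 stroke→Sf1
#1 stroke→J1
#2 stroke→J1
#3 stroke→J1
#4 stroke→J1

b0 stroke→Sf1  (Sf1: flow source, stroke at near end)
b4 stroke→J1  (Se1 fixes effort; stroke away)
b1 stroke→J1  (J1: bond 0 brought flow, rest push out)
b2 stroke→J1  (1-jn J1 has f-setter on 0)
b3 stroke→J1  (J1 flow already set via bond 0)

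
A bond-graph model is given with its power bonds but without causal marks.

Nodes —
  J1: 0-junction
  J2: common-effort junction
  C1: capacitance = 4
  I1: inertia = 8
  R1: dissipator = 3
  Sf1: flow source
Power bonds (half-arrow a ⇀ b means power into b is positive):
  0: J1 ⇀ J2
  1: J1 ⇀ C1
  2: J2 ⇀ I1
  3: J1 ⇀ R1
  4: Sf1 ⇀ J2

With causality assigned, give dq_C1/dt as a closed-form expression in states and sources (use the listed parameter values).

β4 →Sf1  (Sf1 fixes flow; stroke at Sf1)
β1 →J1  (C1: C, integral causality)
β0 →J2  (0-jn J1 has e-setter on 1)
β3 →R1  (J1 effort already set via bond 1)
β2 →I1  (J2: bond 0 brought effort, rest push out)

dq_C1/dt = F_Sf1 - p_I1/8 - q_C1/12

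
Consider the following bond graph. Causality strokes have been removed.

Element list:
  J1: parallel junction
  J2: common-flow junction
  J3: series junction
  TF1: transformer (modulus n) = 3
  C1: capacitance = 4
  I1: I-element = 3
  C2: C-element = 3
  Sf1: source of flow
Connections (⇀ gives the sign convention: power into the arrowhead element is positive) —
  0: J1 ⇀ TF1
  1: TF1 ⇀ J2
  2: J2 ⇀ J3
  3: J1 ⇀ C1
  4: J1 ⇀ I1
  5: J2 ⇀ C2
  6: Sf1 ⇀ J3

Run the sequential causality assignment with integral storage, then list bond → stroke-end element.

β0 →TF1
β1 →J2
β2 →J3
β3 →J1
β4 →I1
β5 →J2
β6 →Sf1

b6 →Sf1  (source Sf1 imposes f)
b2 →J3  (J3 flow already set via bond 6)
b1 →J2  (J2 flow already set via bond 2)
b5 →J2  (1-jn J2 has f-setter on 2)
b0 →TF1  (TF1 one-in-one-out from 1)
b3 →J1  (C1 integral (e out))
b4 →I1  (J1: bond 3 brought effort, rest push out)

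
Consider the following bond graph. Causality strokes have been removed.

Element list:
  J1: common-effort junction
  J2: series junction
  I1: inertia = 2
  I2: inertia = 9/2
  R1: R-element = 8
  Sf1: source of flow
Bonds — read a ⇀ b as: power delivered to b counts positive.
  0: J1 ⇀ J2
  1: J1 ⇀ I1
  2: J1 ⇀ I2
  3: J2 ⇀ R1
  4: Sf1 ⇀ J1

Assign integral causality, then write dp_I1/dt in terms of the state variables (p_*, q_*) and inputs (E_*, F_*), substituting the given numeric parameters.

dp_I1/dt = 8*F_Sf1 - 4*p_I1 - 16*p_I2/9

bond 4 |Sf1  (source Sf1 imposes f)
bond 1 |I1  (prefer integral on I1)
bond 2 |I2  (I2 integral (f out))
bond 0 |J1  (J1: last free bond brings effort in)
bond 3 |J2  (1-jn J2 has f-setter on 0)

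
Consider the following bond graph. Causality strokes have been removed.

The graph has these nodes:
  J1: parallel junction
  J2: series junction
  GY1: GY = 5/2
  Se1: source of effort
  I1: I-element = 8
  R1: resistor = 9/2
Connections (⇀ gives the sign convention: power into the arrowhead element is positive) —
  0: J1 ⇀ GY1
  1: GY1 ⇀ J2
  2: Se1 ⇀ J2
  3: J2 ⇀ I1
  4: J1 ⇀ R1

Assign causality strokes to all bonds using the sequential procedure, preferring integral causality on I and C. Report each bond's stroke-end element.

b0 |J1
b1 |J2
b2 |J2
b3 |I1
b4 |R1

bond 2 stroke→J2  (Se1 fixes effort; stroke away)
bond 3 stroke→I1  (prefer integral on I1)
bond 1 stroke→J2  (1-jn J2 has f-setter on 3)
bond 0 stroke→J1  (GY1 both-in/both-out from 1)
bond 4 stroke→R1  (0-jn J1 has e-setter on 0)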